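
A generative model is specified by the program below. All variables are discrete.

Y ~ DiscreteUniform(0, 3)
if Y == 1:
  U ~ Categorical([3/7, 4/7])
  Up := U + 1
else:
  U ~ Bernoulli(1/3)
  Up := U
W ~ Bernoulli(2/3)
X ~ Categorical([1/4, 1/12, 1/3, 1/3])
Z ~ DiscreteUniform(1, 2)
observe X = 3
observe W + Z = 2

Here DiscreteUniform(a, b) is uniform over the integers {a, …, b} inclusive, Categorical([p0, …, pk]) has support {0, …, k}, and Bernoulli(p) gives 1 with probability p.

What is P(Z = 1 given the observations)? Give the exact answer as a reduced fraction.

Enumerate traces; 16 have nonzero weight after conditioning:
  (Y=0, U=0, W=0, X=3, Z=2) weight 1/108
  (Y=0, U=0, W=1, X=3, Z=1) weight 1/54
  (Y=0, U=1, W=0, X=3, Z=2) weight 1/216
  (Y=0, U=1, W=1, X=3, Z=1) weight 1/108
  (Y=1, U=0, W=0, X=3, Z=2) weight 1/168
  (Y=1, U=0, W=1, X=3, Z=1) weight 1/84
  (Y=1, U=1, W=0, X=3, Z=2) weight 1/126
  (Y=1, U=1, W=1, X=3, Z=1) weight 1/63
  … 8 more
Group by Z:
  weight(Z=1) = 1/9
  weight(Z=2) = 1/18
Total weight = 1/9 + 1/18 = 1/6
P(Z=1 | obs) = 1/9 / 1/6 = 2/3
P(Z=2 | obs) = 1/18 / 1/6 = 1/3

P(Z = 1 | obs) = 2/3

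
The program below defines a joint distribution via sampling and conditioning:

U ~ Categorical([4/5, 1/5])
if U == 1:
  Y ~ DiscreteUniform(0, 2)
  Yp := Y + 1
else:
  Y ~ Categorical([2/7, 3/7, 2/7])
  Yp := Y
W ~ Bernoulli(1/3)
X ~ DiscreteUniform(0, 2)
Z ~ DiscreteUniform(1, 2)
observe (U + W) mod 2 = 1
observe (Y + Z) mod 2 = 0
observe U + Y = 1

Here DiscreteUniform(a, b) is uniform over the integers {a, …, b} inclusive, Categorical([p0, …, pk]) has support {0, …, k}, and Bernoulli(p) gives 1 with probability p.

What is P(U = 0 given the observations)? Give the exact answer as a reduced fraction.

Enumerate traces; 6 have nonzero weight after conditioning:
  (U=0, Y=1, W=1, X=0, Z=1) weight 2/105
  (U=0, Y=1, W=1, X=1, Z=1) weight 2/105
  (U=0, Y=1, W=1, X=2, Z=1) weight 2/105
  (U=1, Y=0, W=0, X=0, Z=2) weight 1/135
  (U=1, Y=0, W=0, X=1, Z=2) weight 1/135
  (U=1, Y=0, W=0, X=2, Z=2) weight 1/135
Group by U:
  weight(U=0) = 2/35
  weight(U=1) = 1/45
Total weight = 2/35 + 1/45 = 5/63
P(U=0 | obs) = 2/35 / 5/63 = 18/25
P(U=1 | obs) = 1/45 / 5/63 = 7/25

P(U = 0 | obs) = 18/25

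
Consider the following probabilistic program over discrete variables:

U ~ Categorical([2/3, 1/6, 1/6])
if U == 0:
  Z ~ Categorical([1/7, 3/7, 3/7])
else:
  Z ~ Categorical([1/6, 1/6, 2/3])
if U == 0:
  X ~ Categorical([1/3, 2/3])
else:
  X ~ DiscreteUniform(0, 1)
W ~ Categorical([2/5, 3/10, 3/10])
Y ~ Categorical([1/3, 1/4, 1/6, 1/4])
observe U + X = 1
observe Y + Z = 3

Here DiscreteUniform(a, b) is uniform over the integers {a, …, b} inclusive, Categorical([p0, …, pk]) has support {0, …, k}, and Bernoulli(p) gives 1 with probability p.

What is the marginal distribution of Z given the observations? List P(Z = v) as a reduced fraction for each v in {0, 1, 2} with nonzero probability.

P(Z=0) = 117/695, P(Z=1) = 206/695, P(Z=2) = 372/695

Enumerate traces; 18 have nonzero weight after conditioning:
  (U=0, Z=0, X=1, W=0, Y=3) weight 2/315
  (U=0, Z=0, X=1, W=1, Y=3) weight 1/210
  (U=0, Z=0, X=1, W=2, Y=3) weight 1/210
  (U=0, Z=1, X=1, W=0, Y=2) weight 4/315
  (U=0, Z=1, X=1, W=1, Y=2) weight 1/105
  (U=0, Z=1, X=1, W=2, Y=2) weight 1/105
  (U=0, Z=2, X=1, W=0, Y=1) weight 2/105
  (U=0, Z=2, X=1, W=1, Y=1) weight 1/70
  … 10 more
Group by Z:
  weight(Z=0) = 13/672
  weight(Z=1) = 103/3024
  weight(Z=2) = 31/504
Total weight = 13/672 + 103/3024 + 31/504 = 695/6048
P(Z=0 | obs) = 13/672 / 695/6048 = 117/695
P(Z=1 | obs) = 103/3024 / 695/6048 = 206/695
P(Z=2 | obs) = 31/504 / 695/6048 = 372/695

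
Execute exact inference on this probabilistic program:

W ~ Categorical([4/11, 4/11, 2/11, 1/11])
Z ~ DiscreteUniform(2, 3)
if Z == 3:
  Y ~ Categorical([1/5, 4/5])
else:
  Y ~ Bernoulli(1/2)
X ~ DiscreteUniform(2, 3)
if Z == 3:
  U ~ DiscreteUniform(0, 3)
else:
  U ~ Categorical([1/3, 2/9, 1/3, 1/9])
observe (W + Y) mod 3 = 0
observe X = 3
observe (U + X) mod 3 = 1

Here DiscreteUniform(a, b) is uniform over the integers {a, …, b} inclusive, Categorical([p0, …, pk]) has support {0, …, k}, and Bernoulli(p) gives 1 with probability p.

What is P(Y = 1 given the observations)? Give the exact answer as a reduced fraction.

P(Y = 1 | obs) = 112/257

Enumerate traces; 6 have nonzero weight after conditioning:
  (W=0, Z=2, Y=0, X=3, U=1) weight 1/99
  (W=0, Z=3, Y=0, X=3, U=1) weight 1/220
  (W=2, Z=2, Y=1, X=3, U=1) weight 1/198
  (W=2, Z=3, Y=1, X=3, U=1) weight 1/110
  (W=3, Z=2, Y=0, X=3, U=1) weight 1/396
  (W=3, Z=3, Y=0, X=3, U=1) weight 1/880
Group by Y:
  weight(Y=0) = 29/1584
  weight(Y=1) = 7/495
Total weight = 29/1584 + 7/495 = 257/7920
P(Y=0 | obs) = 29/1584 / 257/7920 = 145/257
P(Y=1 | obs) = 7/495 / 257/7920 = 112/257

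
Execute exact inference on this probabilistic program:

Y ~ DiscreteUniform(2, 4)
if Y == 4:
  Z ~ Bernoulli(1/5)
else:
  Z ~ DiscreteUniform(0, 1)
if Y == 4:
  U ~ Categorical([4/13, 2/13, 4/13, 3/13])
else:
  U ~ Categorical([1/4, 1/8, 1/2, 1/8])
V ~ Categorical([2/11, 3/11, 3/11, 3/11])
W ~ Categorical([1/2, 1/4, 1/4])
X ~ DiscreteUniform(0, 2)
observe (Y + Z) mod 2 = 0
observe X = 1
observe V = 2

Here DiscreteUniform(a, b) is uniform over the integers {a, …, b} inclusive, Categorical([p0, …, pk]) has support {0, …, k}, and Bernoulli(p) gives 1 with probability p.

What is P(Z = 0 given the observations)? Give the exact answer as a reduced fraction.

Enumerate traces; 36 have nonzero weight after conditioning:
  (Y=2, Z=0, U=0, V=2, W=0, X=1) weight 1/528
  (Y=2, Z=0, U=0, V=2, W=1, X=1) weight 1/1056
  (Y=2, Z=0, U=0, V=2, W=2, X=1) weight 1/1056
  (Y=2, Z=0, U=1, V=2, W=0, X=1) weight 1/1056
  (Y=2, Z=0, U=1, V=2, W=1, X=1) weight 1/2112
  (Y=2, Z=0, U=1, V=2, W=2, X=1) weight 1/2112
  (Y=2, Z=0, U=2, V=2, W=0, X=1) weight 1/264
  (Y=2, Z=0, U=2, V=2, W=1, X=1) weight 1/528
  (Y=3, Z=1, U=0, V=2, W=0, X=1) weight 1/528
  … 27 more
Group by Z:
  weight(Z=0) = 13/330
  weight(Z=1) = 1/66
Total weight = 13/330 + 1/66 = 3/55
P(Z=0 | obs) = 13/330 / 3/55 = 13/18
P(Z=1 | obs) = 1/66 / 3/55 = 5/18

P(Z = 0 | obs) = 13/18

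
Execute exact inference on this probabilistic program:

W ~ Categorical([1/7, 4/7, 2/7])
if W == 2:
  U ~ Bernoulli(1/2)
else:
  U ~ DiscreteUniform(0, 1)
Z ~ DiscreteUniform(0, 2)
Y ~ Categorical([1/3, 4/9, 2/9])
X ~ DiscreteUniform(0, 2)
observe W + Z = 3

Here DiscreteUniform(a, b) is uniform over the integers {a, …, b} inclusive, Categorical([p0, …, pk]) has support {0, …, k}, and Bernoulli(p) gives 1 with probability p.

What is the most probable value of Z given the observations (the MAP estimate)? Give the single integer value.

Enumerate traces; 36 have nonzero weight after conditioning:
  (W=1, U=0, Z=2, Y=0, X=0) weight 2/189
  (W=1, U=0, Z=2, Y=0, X=1) weight 2/189
  (W=1, U=0, Z=2, Y=0, X=2) weight 2/189
  (W=1, U=0, Z=2, Y=1, X=0) weight 8/567
  (W=1, U=0, Z=2, Y=1, X=1) weight 8/567
  (W=1, U=0, Z=2, Y=1, X=2) weight 8/567
  (W=1, U=0, Z=2, Y=2, X=0) weight 4/567
  (W=1, U=0, Z=2, Y=2, X=1) weight 4/567
  (W=2, U=0, Z=1, Y=0, X=0) weight 1/189
  … 27 more
Group by Z:
  weight(Z=1) = 2/21
  weight(Z=2) = 4/21
Total weight = 2/21 + 4/21 = 2/7
P(Z=1 | obs) = 2/21 / 2/7 = 1/3
P(Z=2 | obs) = 4/21 / 2/7 = 2/3
argmax = 2

argmax_v P(Z = v | obs) = 2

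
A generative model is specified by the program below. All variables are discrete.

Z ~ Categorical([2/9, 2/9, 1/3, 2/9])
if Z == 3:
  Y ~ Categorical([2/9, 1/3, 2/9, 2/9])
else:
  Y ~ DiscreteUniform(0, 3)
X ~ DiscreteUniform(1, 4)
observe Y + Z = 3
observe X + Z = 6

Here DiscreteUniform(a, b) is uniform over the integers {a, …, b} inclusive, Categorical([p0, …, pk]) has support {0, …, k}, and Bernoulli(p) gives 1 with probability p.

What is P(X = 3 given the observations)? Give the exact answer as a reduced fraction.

P(X = 3 | obs) = 16/43

Enumerate traces; 2 have nonzero weight after conditioning:
  (Z=2, Y=1, X=4) weight 1/48
  (Z=3, Y=0, X=3) weight 1/81
Group by X:
  weight(X=3) = 1/81
  weight(X=4) = 1/48
Total weight = 1/81 + 1/48 = 43/1296
P(X=3 | obs) = 1/81 / 43/1296 = 16/43
P(X=4 | obs) = 1/48 / 43/1296 = 27/43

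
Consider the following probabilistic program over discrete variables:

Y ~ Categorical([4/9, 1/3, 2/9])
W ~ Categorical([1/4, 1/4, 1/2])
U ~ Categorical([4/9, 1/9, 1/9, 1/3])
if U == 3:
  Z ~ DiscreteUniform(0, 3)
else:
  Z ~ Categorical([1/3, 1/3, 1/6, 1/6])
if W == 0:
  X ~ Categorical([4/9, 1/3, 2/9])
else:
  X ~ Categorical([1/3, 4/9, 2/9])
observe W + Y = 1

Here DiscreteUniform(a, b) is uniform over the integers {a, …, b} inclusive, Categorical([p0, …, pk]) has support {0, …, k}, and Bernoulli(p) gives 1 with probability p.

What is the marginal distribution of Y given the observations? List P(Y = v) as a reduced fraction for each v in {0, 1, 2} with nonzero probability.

P(Y=0) = 4/7, P(Y=1) = 3/7

Enumerate traces; 96 have nonzero weight after conditioning:
  (Y=0, W=1, U=0, Z=0, X=0) weight 4/729
  (Y=0, W=1, U=0, Z=0, X=1) weight 16/2187
  (Y=0, W=1, U=0, Z=0, X=2) weight 8/2187
  (Y=0, W=1, U=0, Z=1, X=0) weight 4/729
  (Y=0, W=1, U=0, Z=1, X=1) weight 16/2187
  (Y=0, W=1, U=0, Z=1, X=2) weight 8/2187
  (Y=0, W=1, U=0, Z=2, X=0) weight 2/729
  (Y=0, W=1, U=0, Z=2, X=1) weight 8/2187
  (Y=1, W=0, U=0, Z=0, X=0) weight 4/729
  … 87 more
Group by Y:
  weight(Y=0) = 1/9
  weight(Y=1) = 1/12
Total weight = 1/9 + 1/12 = 7/36
P(Y=0 | obs) = 1/9 / 7/36 = 4/7
P(Y=1 | obs) = 1/12 / 7/36 = 3/7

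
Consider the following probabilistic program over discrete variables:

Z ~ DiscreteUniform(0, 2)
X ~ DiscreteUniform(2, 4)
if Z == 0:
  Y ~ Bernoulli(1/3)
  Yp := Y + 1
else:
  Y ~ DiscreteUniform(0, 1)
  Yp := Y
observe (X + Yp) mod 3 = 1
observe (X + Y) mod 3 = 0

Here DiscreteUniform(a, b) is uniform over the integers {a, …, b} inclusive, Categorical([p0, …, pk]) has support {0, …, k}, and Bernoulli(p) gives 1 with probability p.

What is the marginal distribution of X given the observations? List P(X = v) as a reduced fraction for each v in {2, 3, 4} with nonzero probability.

P(X=2) = 1/3, P(X=3) = 2/3

Enumerate traces; 2 have nonzero weight after conditioning:
  (Z=0, X=2, Y=1) weight 1/27
  (Z=0, X=3, Y=0) weight 2/27
Group by X:
  weight(X=2) = 1/27
  weight(X=3) = 2/27
Total weight = 1/27 + 2/27 = 1/9
P(X=2 | obs) = 1/27 / 1/9 = 1/3
P(X=3 | obs) = 2/27 / 1/9 = 2/3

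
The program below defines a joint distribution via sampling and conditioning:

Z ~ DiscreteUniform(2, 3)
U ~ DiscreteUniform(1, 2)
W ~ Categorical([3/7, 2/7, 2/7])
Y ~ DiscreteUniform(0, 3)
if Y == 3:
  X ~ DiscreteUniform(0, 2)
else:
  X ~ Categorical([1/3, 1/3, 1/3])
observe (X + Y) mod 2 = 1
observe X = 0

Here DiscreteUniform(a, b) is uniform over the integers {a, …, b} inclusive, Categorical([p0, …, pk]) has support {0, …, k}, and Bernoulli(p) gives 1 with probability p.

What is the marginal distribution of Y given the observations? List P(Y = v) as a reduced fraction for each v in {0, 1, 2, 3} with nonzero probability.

Enumerate traces; 24 have nonzero weight after conditioning:
  (Z=2, U=1, W=0, Y=1, X=0) weight 1/112
  (Z=2, U=1, W=0, Y=3, X=0) weight 1/112
  (Z=2, U=1, W=1, Y=1, X=0) weight 1/168
  (Z=2, U=1, W=1, Y=3, X=0) weight 1/168
  (Z=2, U=1, W=2, Y=1, X=0) weight 1/168
  (Z=2, U=1, W=2, Y=3, X=0) weight 1/168
  (Z=2, U=2, W=0, Y=1, X=0) weight 1/112
  (Z=2, U=2, W=0, Y=3, X=0) weight 1/112
  … 16 more
Group by Y:
  weight(Y=1) = 1/12
  weight(Y=3) = 1/12
Total weight = 1/12 + 1/12 = 1/6
P(Y=1 | obs) = 1/12 / 1/6 = 1/2
P(Y=3 | obs) = 1/12 / 1/6 = 1/2

P(Y=1) = 1/2, P(Y=3) = 1/2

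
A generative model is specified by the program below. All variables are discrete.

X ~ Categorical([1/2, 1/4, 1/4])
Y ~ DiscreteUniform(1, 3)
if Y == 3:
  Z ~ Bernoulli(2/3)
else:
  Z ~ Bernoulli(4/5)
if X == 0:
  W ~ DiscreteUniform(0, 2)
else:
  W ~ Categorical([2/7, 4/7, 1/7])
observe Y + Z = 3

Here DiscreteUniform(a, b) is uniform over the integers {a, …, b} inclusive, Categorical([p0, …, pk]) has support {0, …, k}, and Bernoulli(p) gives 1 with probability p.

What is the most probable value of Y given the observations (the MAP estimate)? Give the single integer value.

Enumerate traces; 18 have nonzero weight after conditioning:
  (X=0, Y=2, Z=1, W=0) weight 2/45
  (X=0, Y=2, Z=1, W=1) weight 2/45
  (X=0, Y=2, Z=1, W=2) weight 2/45
  (X=0, Y=3, Z=0, W=0) weight 1/54
  (X=0, Y=3, Z=0, W=1) weight 1/54
  (X=0, Y=3, Z=0, W=2) weight 1/54
  (X=1, Y=2, Z=1, W=0) weight 2/105
  (X=1, Y=2, Z=1, W=1) weight 4/105
  … 10 more
Group by Y:
  weight(Y=2) = 4/15
  weight(Y=3) = 1/9
Total weight = 4/15 + 1/9 = 17/45
P(Y=2 | obs) = 4/15 / 17/45 = 12/17
P(Y=3 | obs) = 1/9 / 17/45 = 5/17
argmax = 2

argmax_v P(Y = v | obs) = 2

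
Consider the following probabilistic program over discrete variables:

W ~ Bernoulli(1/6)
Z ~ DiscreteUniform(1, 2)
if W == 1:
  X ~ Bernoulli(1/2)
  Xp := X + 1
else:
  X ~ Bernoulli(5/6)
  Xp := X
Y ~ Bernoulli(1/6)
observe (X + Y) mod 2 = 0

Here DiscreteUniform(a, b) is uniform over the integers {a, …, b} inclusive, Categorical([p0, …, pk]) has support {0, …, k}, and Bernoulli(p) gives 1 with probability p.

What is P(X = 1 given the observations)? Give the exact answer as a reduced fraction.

Enumerate traces; 8 have nonzero weight after conditioning:
  (W=0, Z=1, X=0, Y=0) weight 25/432
  (W=0, Z=1, X=1, Y=1) weight 25/432
  (W=0, Z=2, X=0, Y=0) weight 25/432
  (W=0, Z=2, X=1, Y=1) weight 25/432
  (W=1, Z=1, X=0, Y=0) weight 5/144
  (W=1, Z=1, X=1, Y=1) weight 1/144
  (W=1, Z=2, X=0, Y=0) weight 5/144
  (W=1, Z=2, X=1, Y=1) weight 1/144
Group by X:
  weight(X=0) = 5/27
  weight(X=1) = 7/54
Total weight = 5/27 + 7/54 = 17/54
P(X=0 | obs) = 5/27 / 17/54 = 10/17
P(X=1 | obs) = 7/54 / 17/54 = 7/17

P(X = 1 | obs) = 7/17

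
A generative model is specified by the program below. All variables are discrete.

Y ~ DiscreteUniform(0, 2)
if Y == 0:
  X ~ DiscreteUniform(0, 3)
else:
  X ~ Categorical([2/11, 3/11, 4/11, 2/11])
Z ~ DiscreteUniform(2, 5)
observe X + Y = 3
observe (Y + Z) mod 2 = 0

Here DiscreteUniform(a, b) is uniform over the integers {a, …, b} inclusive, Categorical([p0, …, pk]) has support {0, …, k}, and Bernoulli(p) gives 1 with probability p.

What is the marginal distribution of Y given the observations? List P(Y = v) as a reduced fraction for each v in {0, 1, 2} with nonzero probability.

Enumerate traces; 6 have nonzero weight after conditioning:
  (Y=0, X=3, Z=2) weight 1/48
  (Y=0, X=3, Z=4) weight 1/48
  (Y=1, X=2, Z=3) weight 1/33
  (Y=1, X=2, Z=5) weight 1/33
  (Y=2, X=1, Z=2) weight 1/44
  (Y=2, X=1, Z=4) weight 1/44
Group by Y:
  weight(Y=0) = 1/24
  weight(Y=1) = 2/33
  weight(Y=2) = 1/22
Total weight = 1/24 + 2/33 + 1/22 = 13/88
P(Y=0 | obs) = 1/24 / 13/88 = 11/39
P(Y=1 | obs) = 2/33 / 13/88 = 16/39
P(Y=2 | obs) = 1/22 / 13/88 = 4/13

P(Y=0) = 11/39, P(Y=1) = 16/39, P(Y=2) = 4/13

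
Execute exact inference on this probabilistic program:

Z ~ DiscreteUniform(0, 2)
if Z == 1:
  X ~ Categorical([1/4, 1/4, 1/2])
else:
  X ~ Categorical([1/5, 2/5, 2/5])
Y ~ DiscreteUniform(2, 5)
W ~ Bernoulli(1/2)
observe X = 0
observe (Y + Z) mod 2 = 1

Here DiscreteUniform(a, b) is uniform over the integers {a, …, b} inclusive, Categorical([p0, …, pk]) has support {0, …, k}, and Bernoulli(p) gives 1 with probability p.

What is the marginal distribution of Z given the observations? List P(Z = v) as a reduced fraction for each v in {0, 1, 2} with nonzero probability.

P(Z=0) = 4/13, P(Z=1) = 5/13, P(Z=2) = 4/13

Enumerate traces; 12 have nonzero weight after conditioning:
  (Z=0, X=0, Y=3, W=0) weight 1/120
  (Z=0, X=0, Y=3, W=1) weight 1/120
  (Z=0, X=0, Y=5, W=0) weight 1/120
  (Z=0, X=0, Y=5, W=1) weight 1/120
  (Z=1, X=0, Y=2, W=0) weight 1/96
  (Z=1, X=0, Y=2, W=1) weight 1/96
  (Z=1, X=0, Y=4, W=0) weight 1/96
  (Z=1, X=0, Y=4, W=1) weight 1/96
  (Z=2, X=0, Y=3, W=0) weight 1/120
  … 3 more
Group by Z:
  weight(Z=0) = 1/30
  weight(Z=1) = 1/24
  weight(Z=2) = 1/30
Total weight = 1/30 + 1/24 + 1/30 = 13/120
P(Z=0 | obs) = 1/30 / 13/120 = 4/13
P(Z=1 | obs) = 1/24 / 13/120 = 5/13
P(Z=2 | obs) = 1/30 / 13/120 = 4/13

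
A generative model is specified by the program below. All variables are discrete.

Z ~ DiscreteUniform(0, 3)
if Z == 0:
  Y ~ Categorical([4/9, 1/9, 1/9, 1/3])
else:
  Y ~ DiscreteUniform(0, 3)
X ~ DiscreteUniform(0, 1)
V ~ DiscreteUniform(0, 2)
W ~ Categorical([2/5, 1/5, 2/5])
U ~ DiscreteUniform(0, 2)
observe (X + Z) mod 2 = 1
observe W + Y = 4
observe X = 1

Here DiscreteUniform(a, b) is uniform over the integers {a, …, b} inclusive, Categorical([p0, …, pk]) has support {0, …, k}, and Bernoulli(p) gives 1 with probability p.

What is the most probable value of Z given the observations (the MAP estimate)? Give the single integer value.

Enumerate traces; 36 have nonzero weight after conditioning:
  (Z=0, Y=2, X=1, V=0, W=2, U=0) weight 1/1620
  (Z=0, Y=2, X=1, V=0, W=2, U=1) weight 1/1620
  (Z=0, Y=2, X=1, V=0, W=2, U=2) weight 1/1620
  (Z=0, Y=2, X=1, V=1, W=2, U=0) weight 1/1620
  (Z=0, Y=2, X=1, V=1, W=2, U=1) weight 1/1620
  (Z=0, Y=2, X=1, V=1, W=2, U=2) weight 1/1620
  (Z=0, Y=2, X=1, V=2, W=2, U=0) weight 1/1620
  (Z=0, Y=2, X=1, V=2, W=2, U=1) weight 1/1620
  (Z=2, Y=2, X=1, V=0, W=2, U=0) weight 1/720
  … 27 more
Group by Z:
  weight(Z=0) = 1/72
  weight(Z=2) = 3/160
Total weight = 1/72 + 3/160 = 47/1440
P(Z=0 | obs) = 1/72 / 47/1440 = 20/47
P(Z=2 | obs) = 3/160 / 47/1440 = 27/47
argmax = 2

argmax_v P(Z = v | obs) = 2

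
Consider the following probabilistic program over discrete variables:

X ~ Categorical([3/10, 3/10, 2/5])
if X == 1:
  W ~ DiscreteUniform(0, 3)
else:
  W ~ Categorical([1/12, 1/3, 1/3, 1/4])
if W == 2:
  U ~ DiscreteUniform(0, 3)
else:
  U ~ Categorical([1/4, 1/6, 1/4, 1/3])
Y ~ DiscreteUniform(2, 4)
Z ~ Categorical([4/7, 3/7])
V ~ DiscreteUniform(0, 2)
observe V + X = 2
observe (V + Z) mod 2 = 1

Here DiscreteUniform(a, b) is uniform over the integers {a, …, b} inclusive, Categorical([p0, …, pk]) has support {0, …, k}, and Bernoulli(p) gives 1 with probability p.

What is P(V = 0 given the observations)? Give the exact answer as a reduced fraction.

P(V = 0 | obs) = 4/11

Enumerate traces; 144 have nonzero weight after conditioning:
  (X=0, W=0, U=0, Y=2, Z=1, V=2) weight 1/3360
  (X=0, W=0, U=0, Y=3, Z=1, V=2) weight 1/3360
  (X=0, W=0, U=0, Y=4, Z=1, V=2) weight 1/3360
  (X=0, W=0, U=1, Y=2, Z=1, V=2) weight 1/5040
  (X=0, W=0, U=1, Y=3, Z=1, V=2) weight 1/5040
  (X=0, W=0, U=1, Y=4, Z=1, V=2) weight 1/5040
  (X=0, W=0, U=2, Y=2, Z=1, V=2) weight 1/3360
  (X=0, W=0, U=2, Y=3, Z=1, V=2) weight 1/3360
  (X=1, W=0, U=0, Y=2, Z=0, V=1) weight 1/840
  (X=2, W=0, U=0, Y=2, Z=1, V=0) weight 1/2520
  … 134 more
Group by V:
  weight(V=0) = 2/35
  weight(V=1) = 2/35
  weight(V=2) = 3/70
Total weight = 2/35 + 2/35 + 3/70 = 11/70
P(V=0 | obs) = 2/35 / 11/70 = 4/11
P(V=1 | obs) = 2/35 / 11/70 = 4/11
P(V=2 | obs) = 3/70 / 11/70 = 3/11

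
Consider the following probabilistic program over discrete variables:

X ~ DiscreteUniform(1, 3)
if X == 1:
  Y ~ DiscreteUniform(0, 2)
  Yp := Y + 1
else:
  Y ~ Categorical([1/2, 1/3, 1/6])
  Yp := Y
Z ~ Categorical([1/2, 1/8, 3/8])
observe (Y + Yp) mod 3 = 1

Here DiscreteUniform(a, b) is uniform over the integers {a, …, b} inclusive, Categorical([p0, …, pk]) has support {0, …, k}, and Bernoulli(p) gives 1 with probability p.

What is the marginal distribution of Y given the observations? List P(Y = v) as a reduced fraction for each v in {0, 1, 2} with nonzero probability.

Enumerate traces; 9 have nonzero weight after conditioning:
  (X=1, Y=0, Z=0) weight 1/18
  (X=1, Y=0, Z=1) weight 1/72
  (X=1, Y=0, Z=2) weight 1/24
  (X=2, Y=2, Z=0) weight 1/36
  (X=2, Y=2, Z=1) weight 1/144
  (X=2, Y=2, Z=2) weight 1/48
  (X=3, Y=2, Z=0) weight 1/36
  (X=3, Y=2, Z=1) weight 1/144
  … 1 more
Group by Y:
  weight(Y=0) = 1/9
  weight(Y=2) = 1/9
Total weight = 1/9 + 1/9 = 2/9
P(Y=0 | obs) = 1/9 / 2/9 = 1/2
P(Y=2 | obs) = 1/9 / 2/9 = 1/2

P(Y=0) = 1/2, P(Y=2) = 1/2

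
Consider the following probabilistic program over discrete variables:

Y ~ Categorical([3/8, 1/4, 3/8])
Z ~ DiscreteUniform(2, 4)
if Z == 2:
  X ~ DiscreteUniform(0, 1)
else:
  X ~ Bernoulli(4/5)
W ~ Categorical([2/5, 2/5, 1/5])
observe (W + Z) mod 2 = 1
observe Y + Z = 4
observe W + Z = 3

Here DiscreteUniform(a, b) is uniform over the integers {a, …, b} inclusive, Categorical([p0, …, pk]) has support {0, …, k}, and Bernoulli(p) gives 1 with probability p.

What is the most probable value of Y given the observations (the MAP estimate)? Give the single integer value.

argmax_v P(Y = v | obs) = 2

Enumerate traces; 4 have nonzero weight after conditioning:
  (Y=1, Z=3, X=0, W=0) weight 1/150
  (Y=1, Z=3, X=1, W=0) weight 2/75
  (Y=2, Z=2, X=0, W=1) weight 1/40
  (Y=2, Z=2, X=1, W=1) weight 1/40
Group by Y:
  weight(Y=1) = 1/30
  weight(Y=2) = 1/20
Total weight = 1/30 + 1/20 = 1/12
P(Y=1 | obs) = 1/30 / 1/12 = 2/5
P(Y=2 | obs) = 1/20 / 1/12 = 3/5
argmax = 2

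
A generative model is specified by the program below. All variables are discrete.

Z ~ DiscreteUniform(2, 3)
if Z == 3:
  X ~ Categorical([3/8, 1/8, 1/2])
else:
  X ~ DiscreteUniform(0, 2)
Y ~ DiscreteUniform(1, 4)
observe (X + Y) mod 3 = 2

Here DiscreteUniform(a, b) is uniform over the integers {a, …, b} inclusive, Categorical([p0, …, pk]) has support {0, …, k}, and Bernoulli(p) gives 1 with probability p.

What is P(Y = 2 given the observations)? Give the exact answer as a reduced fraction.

Enumerate traces; 8 have nonzero weight after conditioning:
  (Z=2, X=0, Y=2) weight 1/24
  (Z=2, X=1, Y=1) weight 1/24
  (Z=2, X=1, Y=4) weight 1/24
  (Z=2, X=2, Y=3) weight 1/24
  (Z=3, X=0, Y=2) weight 3/64
  (Z=3, X=1, Y=1) weight 1/64
  (Z=3, X=1, Y=4) weight 1/64
  (Z=3, X=2, Y=3) weight 1/16
Group by Y:
  weight(Y=1) = 11/192
  weight(Y=2) = 17/192
  weight(Y=3) = 5/48
  weight(Y=4) = 11/192
Total weight = 11/192 + 17/192 + 5/48 + 11/192 = 59/192
P(Y=1 | obs) = 11/192 / 59/192 = 11/59
P(Y=2 | obs) = 17/192 / 59/192 = 17/59
P(Y=3 | obs) = 5/48 / 59/192 = 20/59
P(Y=4 | obs) = 11/192 / 59/192 = 11/59

P(Y = 2 | obs) = 17/59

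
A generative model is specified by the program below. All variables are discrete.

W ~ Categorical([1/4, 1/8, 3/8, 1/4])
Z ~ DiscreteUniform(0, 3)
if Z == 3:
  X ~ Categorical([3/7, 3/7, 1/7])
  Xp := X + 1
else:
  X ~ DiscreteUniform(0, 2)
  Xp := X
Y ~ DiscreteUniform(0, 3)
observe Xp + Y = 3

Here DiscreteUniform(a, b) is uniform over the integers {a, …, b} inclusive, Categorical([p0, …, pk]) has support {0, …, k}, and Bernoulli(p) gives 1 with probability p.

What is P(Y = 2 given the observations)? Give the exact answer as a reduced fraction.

Enumerate traces; 48 have nonzero weight after conditioning:
  (W=0, Z=0, X=0, Y=3) weight 1/192
  (W=0, Z=0, X=1, Y=2) weight 1/192
  (W=0, Z=0, X=2, Y=1) weight 1/192
  (W=0, Z=1, X=0, Y=3) weight 1/192
  (W=0, Z=1, X=1, Y=2) weight 1/192
  (W=0, Z=1, X=2, Y=1) weight 1/192
  (W=0, Z=2, X=0, Y=3) weight 1/192
  (W=0, Z=2, X=1, Y=2) weight 1/192
  (W=0, Z=3, X=2, Y=0) weight 1/448
  … 39 more
Group by Y:
  weight(Y=0) = 1/112
  weight(Y=1) = 5/56
  weight(Y=2) = 5/56
  weight(Y=3) = 1/16
Total weight = 1/112 + 5/56 + 5/56 + 1/16 = 1/4
P(Y=0 | obs) = 1/112 / 1/4 = 1/28
P(Y=1 | obs) = 5/56 / 1/4 = 5/14
P(Y=2 | obs) = 5/56 / 1/4 = 5/14
P(Y=3 | obs) = 1/16 / 1/4 = 1/4

P(Y = 2 | obs) = 5/14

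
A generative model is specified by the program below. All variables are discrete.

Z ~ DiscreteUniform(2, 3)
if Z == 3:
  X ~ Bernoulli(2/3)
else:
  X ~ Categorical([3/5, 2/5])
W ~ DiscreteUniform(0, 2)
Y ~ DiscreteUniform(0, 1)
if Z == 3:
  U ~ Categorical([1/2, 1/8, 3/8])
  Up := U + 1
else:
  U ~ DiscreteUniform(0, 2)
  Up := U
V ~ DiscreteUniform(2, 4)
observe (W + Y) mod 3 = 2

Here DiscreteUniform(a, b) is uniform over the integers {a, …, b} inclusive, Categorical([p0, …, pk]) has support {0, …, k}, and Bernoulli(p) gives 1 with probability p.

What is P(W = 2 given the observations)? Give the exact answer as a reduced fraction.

P(W = 2 | obs) = 1/2

Enumerate traces; 72 have nonzero weight after conditioning:
  (Z=2, X=0, W=1, Y=1, U=0, V=2) weight 1/180
  (Z=2, X=0, W=1, Y=1, U=0, V=3) weight 1/180
  (Z=2, X=0, W=1, Y=1, U=0, V=4) weight 1/180
  (Z=2, X=0, W=1, Y=1, U=1, V=2) weight 1/180
  (Z=2, X=0, W=1, Y=1, U=1, V=3) weight 1/180
  (Z=2, X=0, W=1, Y=1, U=1, V=4) weight 1/180
  (Z=2, X=0, W=1, Y=1, U=2, V=2) weight 1/180
  (Z=2, X=0, W=1, Y=1, U=2, V=3) weight 1/180
  (Z=2, X=0, W=2, Y=0, U=0, V=2) weight 1/180
  … 63 more
Group by W:
  weight(W=1) = 1/6
  weight(W=2) = 1/6
Total weight = 1/6 + 1/6 = 1/3
P(W=1 | obs) = 1/6 / 1/3 = 1/2
P(W=2 | obs) = 1/6 / 1/3 = 1/2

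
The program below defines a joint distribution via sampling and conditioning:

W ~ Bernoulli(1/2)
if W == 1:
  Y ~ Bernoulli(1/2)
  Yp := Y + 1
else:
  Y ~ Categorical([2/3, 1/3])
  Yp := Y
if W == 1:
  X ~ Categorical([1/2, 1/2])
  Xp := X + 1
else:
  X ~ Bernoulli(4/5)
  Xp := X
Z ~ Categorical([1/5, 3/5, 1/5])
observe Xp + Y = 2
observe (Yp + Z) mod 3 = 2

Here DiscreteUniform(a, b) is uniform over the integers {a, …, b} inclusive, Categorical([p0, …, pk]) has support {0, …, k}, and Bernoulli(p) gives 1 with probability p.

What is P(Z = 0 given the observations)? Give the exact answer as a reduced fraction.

Enumerate traces; 3 have nonzero weight after conditioning:
  (W=0, Y=1, X=1, Z=1) weight 2/25
  (W=1, Y=0, X=1, Z=1) weight 3/40
  (W=1, Y=1, X=0, Z=0) weight 1/40
Group by Z:
  weight(Z=0) = 1/40
  weight(Z=1) = 31/200
Total weight = 1/40 + 31/200 = 9/50
P(Z=0 | obs) = 1/40 / 9/50 = 5/36
P(Z=1 | obs) = 31/200 / 9/50 = 31/36

P(Z = 0 | obs) = 5/36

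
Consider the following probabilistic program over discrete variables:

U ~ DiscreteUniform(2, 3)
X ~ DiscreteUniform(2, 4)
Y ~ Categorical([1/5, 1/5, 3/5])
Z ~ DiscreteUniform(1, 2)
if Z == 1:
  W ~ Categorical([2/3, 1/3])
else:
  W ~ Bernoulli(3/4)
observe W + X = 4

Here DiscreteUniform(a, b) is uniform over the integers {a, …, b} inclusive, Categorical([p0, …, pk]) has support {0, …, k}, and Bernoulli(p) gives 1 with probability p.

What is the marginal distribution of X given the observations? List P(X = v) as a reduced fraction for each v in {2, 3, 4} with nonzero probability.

Enumerate traces; 24 have nonzero weight after conditioning:
  (U=2, X=3, Y=0, Z=1, W=1) weight 1/180
  (U=2, X=3, Y=0, Z=2, W=1) weight 1/80
  (U=2, X=3, Y=1, Z=1, W=1) weight 1/180
  (U=2, X=3, Y=1, Z=2, W=1) weight 1/80
  (U=2, X=3, Y=2, Z=1, W=1) weight 1/60
  (U=2, X=3, Y=2, Z=2, W=1) weight 3/80
  (U=2, X=4, Y=0, Z=1, W=0) weight 1/90
  (U=2, X=4, Y=0, Z=2, W=0) weight 1/240
  … 16 more
Group by X:
  weight(X=3) = 13/72
  weight(X=4) = 11/72
Total weight = 13/72 + 11/72 = 1/3
P(X=3 | obs) = 13/72 / 1/3 = 13/24
P(X=4 | obs) = 11/72 / 1/3 = 11/24

P(X=3) = 13/24, P(X=4) = 11/24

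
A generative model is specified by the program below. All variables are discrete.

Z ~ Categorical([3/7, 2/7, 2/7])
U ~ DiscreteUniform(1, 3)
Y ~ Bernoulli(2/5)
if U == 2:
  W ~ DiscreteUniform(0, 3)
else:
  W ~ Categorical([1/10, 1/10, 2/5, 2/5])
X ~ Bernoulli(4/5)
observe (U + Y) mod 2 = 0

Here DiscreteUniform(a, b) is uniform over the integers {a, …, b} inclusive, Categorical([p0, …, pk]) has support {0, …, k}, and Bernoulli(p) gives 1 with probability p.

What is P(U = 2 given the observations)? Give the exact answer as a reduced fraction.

Enumerate traces; 72 have nonzero weight after conditioning:
  (Z=0, U=1, Y=1, W=0, X=0) weight 1/875
  (Z=0, U=1, Y=1, W=0, X=1) weight 4/875
  (Z=0, U=1, Y=1, W=1, X=0) weight 1/875
  (Z=0, U=1, Y=1, W=1, X=1) weight 4/875
  (Z=0, U=1, Y=1, W=2, X=0) weight 4/875
  (Z=0, U=1, Y=1, W=2, X=1) weight 16/875
  (Z=0, U=1, Y=1, W=3, X=0) weight 4/875
  (Z=0, U=1, Y=1, W=3, X=1) weight 16/875
  (Z=0, U=2, Y=0, W=0, X=0) weight 3/700
  (Z=0, U=3, Y=1, W=0, X=0) weight 1/875
  … 62 more
Group by U:
  weight(U=1) = 2/15
  weight(U=2) = 1/5
  weight(U=3) = 2/15
Total weight = 2/15 + 1/5 + 2/15 = 7/15
P(U=1 | obs) = 2/15 / 7/15 = 2/7
P(U=2 | obs) = 1/5 / 7/15 = 3/7
P(U=3 | obs) = 2/15 / 7/15 = 2/7

P(U = 2 | obs) = 3/7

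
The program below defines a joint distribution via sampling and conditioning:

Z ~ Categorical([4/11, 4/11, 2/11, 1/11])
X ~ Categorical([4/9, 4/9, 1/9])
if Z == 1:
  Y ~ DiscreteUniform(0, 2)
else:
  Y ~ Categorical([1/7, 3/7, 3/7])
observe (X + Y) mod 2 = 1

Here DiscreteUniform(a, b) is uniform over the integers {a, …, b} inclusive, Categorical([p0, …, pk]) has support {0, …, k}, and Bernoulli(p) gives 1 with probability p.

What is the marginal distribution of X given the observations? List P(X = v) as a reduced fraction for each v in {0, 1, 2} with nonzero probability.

Enumerate traces; 16 have nonzero weight after conditioning:
  (Z=0, X=0, Y=1) weight 16/231
  (Z=0, X=1, Y=0) weight 16/693
  (Z=0, X=1, Y=2) weight 16/231
  (Z=0, X=2, Y=1) weight 4/231
  (Z=1, X=0, Y=1) weight 16/297
  (Z=1, X=1, Y=0) weight 16/297
  (Z=1, X=1, Y=2) weight 16/297
  (Z=1, X=2, Y=1) weight 4/297
  … 8 more
Group by X:
  weight(X=0) = 52/297
  weight(X=1) = 80/297
  weight(X=2) = 13/297
Total weight = 52/297 + 80/297 + 13/297 = 145/297
P(X=0 | obs) = 52/297 / 145/297 = 52/145
P(X=1 | obs) = 80/297 / 145/297 = 16/29
P(X=2 | obs) = 13/297 / 145/297 = 13/145

P(X=0) = 52/145, P(X=1) = 16/29, P(X=2) = 13/145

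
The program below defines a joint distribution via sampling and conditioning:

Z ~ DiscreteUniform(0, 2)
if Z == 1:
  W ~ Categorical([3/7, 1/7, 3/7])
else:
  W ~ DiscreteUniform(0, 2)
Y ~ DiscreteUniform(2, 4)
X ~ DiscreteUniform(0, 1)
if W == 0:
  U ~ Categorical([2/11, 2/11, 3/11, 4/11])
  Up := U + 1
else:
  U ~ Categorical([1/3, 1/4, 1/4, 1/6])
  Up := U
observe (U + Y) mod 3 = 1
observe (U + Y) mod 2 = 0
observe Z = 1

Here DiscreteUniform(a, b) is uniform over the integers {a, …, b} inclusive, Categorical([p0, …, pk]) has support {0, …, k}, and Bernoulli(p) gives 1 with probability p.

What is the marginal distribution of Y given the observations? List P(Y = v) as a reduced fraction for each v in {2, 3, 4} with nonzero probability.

Enumerate traces; 18 have nonzero weight after conditioning:
  (Z=1, W=0, Y=2, X=0, U=2) weight 1/154
  (Z=1, W=0, Y=2, X=1, U=2) weight 1/154
  (Z=1, W=0, Y=3, X=0, U=1) weight 1/231
  (Z=1, W=0, Y=3, X=1, U=1) weight 1/231
  (Z=1, W=0, Y=4, X=0, U=0) weight 1/231
  (Z=1, W=0, Y=4, X=1, U=0) weight 1/231
  (Z=1, W=1, Y=2, X=0, U=2) weight 1/504
  (Z=1, W=1, Y=2, X=1, U=2) weight 1/504
  … 10 more
Group by Y:
  weight(Y=2) = 20/693
  weight(Y=3) = 17/693
  weight(Y=4) = 62/2079
Total weight = 20/693 + 17/693 + 62/2079 = 173/2079
P(Y=2 | obs) = 20/693 / 173/2079 = 60/173
P(Y=3 | obs) = 17/693 / 173/2079 = 51/173
P(Y=4 | obs) = 62/2079 / 173/2079 = 62/173

P(Y=2) = 60/173, P(Y=3) = 51/173, P(Y=4) = 62/173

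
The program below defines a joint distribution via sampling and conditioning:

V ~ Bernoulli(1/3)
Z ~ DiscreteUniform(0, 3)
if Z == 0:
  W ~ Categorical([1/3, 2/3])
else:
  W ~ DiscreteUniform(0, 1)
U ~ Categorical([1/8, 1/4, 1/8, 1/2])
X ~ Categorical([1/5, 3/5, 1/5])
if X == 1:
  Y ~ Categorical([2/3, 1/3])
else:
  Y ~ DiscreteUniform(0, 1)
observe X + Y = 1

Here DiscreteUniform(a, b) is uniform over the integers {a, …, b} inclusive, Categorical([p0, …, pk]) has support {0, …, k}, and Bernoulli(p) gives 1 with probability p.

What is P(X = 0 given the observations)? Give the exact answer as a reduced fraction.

Enumerate traces; 128 have nonzero weight after conditioning:
  (V=0, Z=0, W=0, U=0, X=0, Y=1) weight 1/1440
  (V=0, Z=0, W=0, U=0, X=1, Y=0) weight 1/360
  (V=0, Z=0, W=0, U=1, X=0, Y=1) weight 1/720
  (V=0, Z=0, W=0, U=1, X=1, Y=0) weight 1/180
  (V=0, Z=0, W=0, U=2, X=0, Y=1) weight 1/1440
  (V=0, Z=0, W=0, U=2, X=1, Y=0) weight 1/360
  (V=0, Z=0, W=0, U=3, X=0, Y=1) weight 1/360
  (V=0, Z=0, W=0, U=3, X=1, Y=0) weight 1/90
  … 120 more
Group by X:
  weight(X=0) = 1/10
  weight(X=1) = 2/5
Total weight = 1/10 + 2/5 = 1/2
P(X=0 | obs) = 1/10 / 1/2 = 1/5
P(X=1 | obs) = 2/5 / 1/2 = 4/5

P(X = 0 | obs) = 1/5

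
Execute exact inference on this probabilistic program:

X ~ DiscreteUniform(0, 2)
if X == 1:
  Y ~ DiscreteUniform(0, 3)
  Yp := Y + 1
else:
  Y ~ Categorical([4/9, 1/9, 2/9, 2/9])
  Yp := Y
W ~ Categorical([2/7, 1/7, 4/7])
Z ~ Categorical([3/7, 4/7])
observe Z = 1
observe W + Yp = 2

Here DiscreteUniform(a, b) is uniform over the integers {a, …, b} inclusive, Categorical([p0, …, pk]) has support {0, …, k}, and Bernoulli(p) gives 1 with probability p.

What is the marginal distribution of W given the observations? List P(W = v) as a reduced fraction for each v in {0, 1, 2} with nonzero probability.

P(W=0) = 10/39, P(W=1) = 17/195, P(W=2) = 128/195

Enumerate traces; 8 have nonzero weight after conditioning:
  (X=0, Y=0, W=2, Z=1) weight 64/1323
  (X=0, Y=1, W=1, Z=1) weight 4/1323
  (X=0, Y=2, W=0, Z=1) weight 16/1323
  (X=1, Y=0, W=1, Z=1) weight 1/147
  (X=1, Y=1, W=0, Z=1) weight 2/147
  (X=2, Y=0, W=2, Z=1) weight 64/1323
  (X=2, Y=1, W=1, Z=1) weight 4/1323
  (X=2, Y=2, W=0, Z=1) weight 16/1323
Group by W:
  weight(W=0) = 50/1323
  weight(W=1) = 17/1323
  weight(W=2) = 128/1323
Total weight = 50/1323 + 17/1323 + 128/1323 = 65/441
P(W=0 | obs) = 50/1323 / 65/441 = 10/39
P(W=1 | obs) = 17/1323 / 65/441 = 17/195
P(W=2 | obs) = 128/1323 / 65/441 = 128/195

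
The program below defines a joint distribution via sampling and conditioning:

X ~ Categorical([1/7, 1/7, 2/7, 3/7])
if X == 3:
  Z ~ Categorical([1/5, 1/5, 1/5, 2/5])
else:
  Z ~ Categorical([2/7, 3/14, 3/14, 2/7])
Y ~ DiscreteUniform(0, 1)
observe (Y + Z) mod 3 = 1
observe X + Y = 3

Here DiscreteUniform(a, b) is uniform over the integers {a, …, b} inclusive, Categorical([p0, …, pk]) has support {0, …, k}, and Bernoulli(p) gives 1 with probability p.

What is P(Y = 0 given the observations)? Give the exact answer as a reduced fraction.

Enumerate traces; 3 have nonzero weight after conditioning:
  (X=2, Z=0, Y=1) weight 2/49
  (X=2, Z=3, Y=1) weight 2/49
  (X=3, Z=1, Y=0) weight 3/70
Group by Y:
  weight(Y=0) = 3/70
  weight(Y=1) = 4/49
Total weight = 3/70 + 4/49 = 61/490
P(Y=0 | obs) = 3/70 / 61/490 = 21/61
P(Y=1 | obs) = 4/49 / 61/490 = 40/61

P(Y = 0 | obs) = 21/61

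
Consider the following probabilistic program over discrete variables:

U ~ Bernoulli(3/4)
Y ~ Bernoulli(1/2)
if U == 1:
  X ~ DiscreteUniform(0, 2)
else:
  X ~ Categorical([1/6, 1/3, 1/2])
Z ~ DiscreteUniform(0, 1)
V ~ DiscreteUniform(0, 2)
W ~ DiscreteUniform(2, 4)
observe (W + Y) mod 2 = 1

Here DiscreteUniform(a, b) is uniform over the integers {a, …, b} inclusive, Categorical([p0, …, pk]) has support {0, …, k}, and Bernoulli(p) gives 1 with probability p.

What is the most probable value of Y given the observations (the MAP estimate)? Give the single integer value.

argmax_v P(Y = v | obs) = 1

Enumerate traces; 108 have nonzero weight after conditioning:
  (U=0, Y=0, X=0, Z=0, V=0, W=3) weight 1/864
  (U=0, Y=0, X=0, Z=0, V=1, W=3) weight 1/864
  (U=0, Y=0, X=0, Z=0, V=2, W=3) weight 1/864
  (U=0, Y=0, X=0, Z=1, V=0, W=3) weight 1/864
  (U=0, Y=0, X=0, Z=1, V=1, W=3) weight 1/864
  (U=0, Y=0, X=0, Z=1, V=2, W=3) weight 1/864
  (U=0, Y=0, X=1, Z=0, V=0, W=3) weight 1/432
  (U=0, Y=0, X=1, Z=0, V=1, W=3) weight 1/432
  (U=0, Y=1, X=0, Z=0, V=0, W=2) weight 1/864
  … 99 more
Group by Y:
  weight(Y=0) = 1/6
  weight(Y=1) = 1/3
Total weight = 1/6 + 1/3 = 1/2
P(Y=0 | obs) = 1/6 / 1/2 = 1/3
P(Y=1 | obs) = 1/3 / 1/2 = 2/3
argmax = 1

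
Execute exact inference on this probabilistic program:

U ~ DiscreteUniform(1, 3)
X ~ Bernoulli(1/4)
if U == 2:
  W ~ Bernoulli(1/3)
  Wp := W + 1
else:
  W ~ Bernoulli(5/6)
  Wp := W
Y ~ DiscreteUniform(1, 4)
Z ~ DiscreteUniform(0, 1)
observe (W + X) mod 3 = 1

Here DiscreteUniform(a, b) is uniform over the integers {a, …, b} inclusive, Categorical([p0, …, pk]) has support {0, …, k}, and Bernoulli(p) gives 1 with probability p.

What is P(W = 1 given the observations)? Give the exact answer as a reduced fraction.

Enumerate traces; 48 have nonzero weight after conditioning:
  (U=1, X=0, W=1, Y=1, Z=0) weight 5/192
  (U=1, X=0, W=1, Y=1, Z=1) weight 5/192
  (U=1, X=0, W=1, Y=2, Z=0) weight 5/192
  (U=1, X=0, W=1, Y=2, Z=1) weight 5/192
  (U=1, X=0, W=1, Y=3, Z=0) weight 5/192
  (U=1, X=0, W=1, Y=3, Z=1) weight 5/192
  (U=1, X=0, W=1, Y=4, Z=0) weight 5/192
  (U=1, X=0, W=1, Y=4, Z=1) weight 5/192
  (U=1, X=1, W=0, Y=1, Z=0) weight 1/576
  … 39 more
Group by W:
  weight(W=0) = 1/12
  weight(W=1) = 1/2
Total weight = 1/12 + 1/2 = 7/12
P(W=0 | obs) = 1/12 / 7/12 = 1/7
P(W=1 | obs) = 1/2 / 7/12 = 6/7

P(W = 1 | obs) = 6/7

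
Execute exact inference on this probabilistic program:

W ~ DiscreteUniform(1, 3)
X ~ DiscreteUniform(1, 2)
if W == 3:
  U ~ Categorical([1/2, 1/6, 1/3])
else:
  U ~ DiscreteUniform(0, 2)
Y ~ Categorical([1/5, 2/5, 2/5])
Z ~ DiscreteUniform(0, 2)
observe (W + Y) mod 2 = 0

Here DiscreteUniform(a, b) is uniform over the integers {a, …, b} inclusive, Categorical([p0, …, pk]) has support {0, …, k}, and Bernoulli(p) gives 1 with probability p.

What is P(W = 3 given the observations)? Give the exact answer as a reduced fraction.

P(W = 3 | obs) = 2/7

Enumerate traces; 72 have nonzero weight after conditioning:
  (W=1, X=1, U=0, Y=1, Z=0) weight 1/135
  (W=1, X=1, U=0, Y=1, Z=1) weight 1/135
  (W=1, X=1, U=0, Y=1, Z=2) weight 1/135
  (W=1, X=1, U=1, Y=1, Z=0) weight 1/135
  (W=1, X=1, U=1, Y=1, Z=1) weight 1/135
  (W=1, X=1, U=1, Y=1, Z=2) weight 1/135
  (W=1, X=1, U=2, Y=1, Z=0) weight 1/135
  (W=1, X=1, U=2, Y=1, Z=1) weight 1/135
  (W=2, X=1, U=0, Y=0, Z=0) weight 1/270
  (W=3, X=1, U=0, Y=1, Z=0) weight 1/90
  … 62 more
Group by W:
  weight(W=1) = 2/15
  weight(W=2) = 1/5
  weight(W=3) = 2/15
Total weight = 2/15 + 1/5 + 2/15 = 7/15
P(W=1 | obs) = 2/15 / 7/15 = 2/7
P(W=2 | obs) = 1/5 / 7/15 = 3/7
P(W=3 | obs) = 2/15 / 7/15 = 2/7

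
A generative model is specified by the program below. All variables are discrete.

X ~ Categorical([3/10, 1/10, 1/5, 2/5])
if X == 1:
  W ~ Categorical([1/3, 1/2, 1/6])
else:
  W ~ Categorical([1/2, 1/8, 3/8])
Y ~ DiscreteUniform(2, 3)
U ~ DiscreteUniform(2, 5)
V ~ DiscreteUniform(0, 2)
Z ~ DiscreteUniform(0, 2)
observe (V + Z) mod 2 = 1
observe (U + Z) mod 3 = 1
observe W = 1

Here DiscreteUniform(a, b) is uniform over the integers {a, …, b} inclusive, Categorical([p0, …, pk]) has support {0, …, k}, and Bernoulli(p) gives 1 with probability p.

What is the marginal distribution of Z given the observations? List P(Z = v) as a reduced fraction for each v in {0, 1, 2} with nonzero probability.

Enumerate traces; 40 have nonzero weight after conditioning:
  (X=0, W=1, Y=2, U=2, V=1, Z=2) weight 1/1920
  (X=0, W=1, Y=2, U=3, V=0, Z=1) weight 1/1920
  (X=0, W=1, Y=2, U=3, V=2, Z=1) weight 1/1920
  (X=0, W=1, Y=2, U=4, V=1, Z=0) weight 1/1920
  (X=0, W=1, Y=2, U=5, V=1, Z=2) weight 1/1920
  (X=0, W=1, Y=3, U=2, V=1, Z=2) weight 1/1920
  (X=0, W=1, Y=3, U=3, V=0, Z=1) weight 1/1920
  (X=0, W=1, Y=3, U=3, V=2, Z=1) weight 1/1920
  … 32 more
Group by Z:
  weight(Z=0) = 13/2880
  weight(Z=1) = 13/1440
  weight(Z=2) = 13/1440
Total weight = 13/2880 + 13/1440 + 13/1440 = 13/576
P(Z=0 | obs) = 13/2880 / 13/576 = 1/5
P(Z=1 | obs) = 13/1440 / 13/576 = 2/5
P(Z=2 | obs) = 13/1440 / 13/576 = 2/5

P(Z=0) = 1/5, P(Z=1) = 2/5, P(Z=2) = 2/5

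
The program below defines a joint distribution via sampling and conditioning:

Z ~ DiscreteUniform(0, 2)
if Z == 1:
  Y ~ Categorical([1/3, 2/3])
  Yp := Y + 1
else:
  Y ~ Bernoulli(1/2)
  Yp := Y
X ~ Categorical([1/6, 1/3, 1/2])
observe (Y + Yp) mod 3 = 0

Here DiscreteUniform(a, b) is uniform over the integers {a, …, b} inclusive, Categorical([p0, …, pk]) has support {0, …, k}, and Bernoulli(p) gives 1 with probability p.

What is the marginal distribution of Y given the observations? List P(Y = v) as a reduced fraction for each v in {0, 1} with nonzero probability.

Enumerate traces; 9 have nonzero weight after conditioning:
  (Z=0, Y=0, X=0) weight 1/36
  (Z=0, Y=0, X=1) weight 1/18
  (Z=0, Y=0, X=2) weight 1/12
  (Z=1, Y=1, X=0) weight 1/27
  (Z=1, Y=1, X=1) weight 2/27
  (Z=1, Y=1, X=2) weight 1/9
  (Z=2, Y=0, X=0) weight 1/36
  (Z=2, Y=0, X=1) weight 1/18
  … 1 more
Group by Y:
  weight(Y=0) = 1/3
  weight(Y=1) = 2/9
Total weight = 1/3 + 2/9 = 5/9
P(Y=0 | obs) = 1/3 / 5/9 = 3/5
P(Y=1 | obs) = 2/9 / 5/9 = 2/5

P(Y=0) = 3/5, P(Y=1) = 2/5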